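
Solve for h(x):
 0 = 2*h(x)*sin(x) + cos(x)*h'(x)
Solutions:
 h(x) = C1*cos(x)^2


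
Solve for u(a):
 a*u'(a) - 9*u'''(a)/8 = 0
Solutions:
 u(a) = C1 + Integral(C2*airyai(2*3^(1/3)*a/3) + C3*airybi(2*3^(1/3)*a/3), a)


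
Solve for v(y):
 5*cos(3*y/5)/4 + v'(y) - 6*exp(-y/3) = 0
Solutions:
 v(y) = C1 - 25*sin(3*y/5)/12 - 18*exp(-y/3)


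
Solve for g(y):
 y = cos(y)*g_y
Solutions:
 g(y) = C1 + Integral(y/cos(y), y)


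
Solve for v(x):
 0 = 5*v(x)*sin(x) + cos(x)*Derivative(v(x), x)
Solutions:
 v(x) = C1*cos(x)^5


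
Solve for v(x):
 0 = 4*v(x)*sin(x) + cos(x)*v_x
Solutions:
 v(x) = C1*cos(x)^4


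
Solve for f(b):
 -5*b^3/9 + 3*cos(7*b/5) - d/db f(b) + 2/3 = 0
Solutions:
 f(b) = C1 - 5*b^4/36 + 2*b/3 + 15*sin(7*b/5)/7


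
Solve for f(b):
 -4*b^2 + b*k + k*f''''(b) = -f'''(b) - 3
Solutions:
 f(b) = C1 + C2*b + C3*b^2 + C4*exp(-b/k) + b^5/15 - 3*b^4*k/8 + b^3*(3*k^2 - 1)/2


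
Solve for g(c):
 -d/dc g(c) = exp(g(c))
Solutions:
 g(c) = log(1/(C1 + c))


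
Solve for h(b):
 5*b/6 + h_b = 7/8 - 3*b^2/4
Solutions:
 h(b) = C1 - b^3/4 - 5*b^2/12 + 7*b/8


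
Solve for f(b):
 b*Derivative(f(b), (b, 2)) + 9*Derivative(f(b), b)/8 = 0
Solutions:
 f(b) = C1 + C2/b^(1/8)


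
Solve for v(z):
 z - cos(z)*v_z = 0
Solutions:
 v(z) = C1 + Integral(z/cos(z), z)


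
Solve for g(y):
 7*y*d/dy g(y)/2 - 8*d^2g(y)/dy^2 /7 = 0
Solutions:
 g(y) = C1 + C2*erfi(7*sqrt(2)*y/8)


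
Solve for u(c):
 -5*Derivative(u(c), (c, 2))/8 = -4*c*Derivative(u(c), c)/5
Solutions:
 u(c) = C1 + C2*erfi(4*c/5)


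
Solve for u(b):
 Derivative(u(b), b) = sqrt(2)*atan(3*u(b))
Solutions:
 Integral(1/atan(3*_y), (_y, u(b))) = C1 + sqrt(2)*b


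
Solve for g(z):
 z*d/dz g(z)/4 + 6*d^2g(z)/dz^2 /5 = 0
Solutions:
 g(z) = C1 + C2*erf(sqrt(15)*z/12)


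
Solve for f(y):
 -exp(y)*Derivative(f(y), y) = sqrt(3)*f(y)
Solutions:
 f(y) = C1*exp(sqrt(3)*exp(-y))


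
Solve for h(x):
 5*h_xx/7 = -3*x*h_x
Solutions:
 h(x) = C1 + C2*erf(sqrt(210)*x/10)


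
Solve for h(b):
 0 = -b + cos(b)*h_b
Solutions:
 h(b) = C1 + Integral(b/cos(b), b)


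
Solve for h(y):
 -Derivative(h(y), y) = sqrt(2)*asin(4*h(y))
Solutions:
 Integral(1/asin(4*_y), (_y, h(y))) = C1 - sqrt(2)*y


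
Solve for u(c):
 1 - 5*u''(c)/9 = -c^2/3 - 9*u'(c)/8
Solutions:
 u(c) = C1 + C2*exp(81*c/40) - 8*c^3/81 - 320*c^2/2187 - 183064*c/177147


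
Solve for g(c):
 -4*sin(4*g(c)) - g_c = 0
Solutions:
 g(c) = -acos((-C1 - exp(32*c))/(C1 - exp(32*c)))/4 + pi/2
 g(c) = acos((-C1 - exp(32*c))/(C1 - exp(32*c)))/4


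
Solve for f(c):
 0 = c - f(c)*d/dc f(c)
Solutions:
 f(c) = -sqrt(C1 + c^2)
 f(c) = sqrt(C1 + c^2)


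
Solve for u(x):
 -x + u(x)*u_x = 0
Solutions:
 u(x) = -sqrt(C1 + x^2)
 u(x) = sqrt(C1 + x^2)


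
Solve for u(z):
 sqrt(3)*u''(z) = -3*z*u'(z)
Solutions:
 u(z) = C1 + C2*erf(sqrt(2)*3^(1/4)*z/2)


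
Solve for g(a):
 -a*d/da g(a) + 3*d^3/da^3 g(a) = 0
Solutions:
 g(a) = C1 + Integral(C2*airyai(3^(2/3)*a/3) + C3*airybi(3^(2/3)*a/3), a)


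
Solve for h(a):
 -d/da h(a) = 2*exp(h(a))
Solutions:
 h(a) = log(1/(C1 + 2*a))


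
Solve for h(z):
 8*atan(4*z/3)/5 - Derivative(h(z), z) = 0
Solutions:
 h(z) = C1 + 8*z*atan(4*z/3)/5 - 3*log(16*z^2 + 9)/5


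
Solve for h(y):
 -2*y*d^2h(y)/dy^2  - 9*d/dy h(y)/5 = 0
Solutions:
 h(y) = C1 + C2*y^(1/10)


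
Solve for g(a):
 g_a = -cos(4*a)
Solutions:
 g(a) = C1 - sin(4*a)/4


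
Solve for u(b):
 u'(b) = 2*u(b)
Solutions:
 u(b) = C1*exp(2*b)


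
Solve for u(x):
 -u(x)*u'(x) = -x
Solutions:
 u(x) = -sqrt(C1 + x^2)
 u(x) = sqrt(C1 + x^2)


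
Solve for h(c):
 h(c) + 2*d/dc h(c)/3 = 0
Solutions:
 h(c) = C1*exp(-3*c/2)


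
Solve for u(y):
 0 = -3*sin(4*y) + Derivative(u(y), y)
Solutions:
 u(y) = C1 - 3*cos(4*y)/4


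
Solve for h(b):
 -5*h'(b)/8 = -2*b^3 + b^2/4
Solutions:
 h(b) = C1 + 4*b^4/5 - 2*b^3/15


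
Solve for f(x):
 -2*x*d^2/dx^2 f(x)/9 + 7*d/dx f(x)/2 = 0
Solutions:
 f(x) = C1 + C2*x^(67/4)


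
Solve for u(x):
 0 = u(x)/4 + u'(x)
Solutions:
 u(x) = C1*exp(-x/4)


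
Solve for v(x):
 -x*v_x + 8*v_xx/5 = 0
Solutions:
 v(x) = C1 + C2*erfi(sqrt(5)*x/4)


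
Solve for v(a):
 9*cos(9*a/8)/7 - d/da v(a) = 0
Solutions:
 v(a) = C1 + 8*sin(9*a/8)/7


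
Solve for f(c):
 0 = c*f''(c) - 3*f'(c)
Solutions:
 f(c) = C1 + C2*c^4


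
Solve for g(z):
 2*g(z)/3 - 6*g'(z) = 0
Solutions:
 g(z) = C1*exp(z/9)


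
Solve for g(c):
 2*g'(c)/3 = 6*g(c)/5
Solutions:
 g(c) = C1*exp(9*c/5)


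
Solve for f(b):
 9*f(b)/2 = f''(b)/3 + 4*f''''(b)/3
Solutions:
 f(b) = C1*exp(-sqrt(2)*b*sqrt(-1 + sqrt(217))/4) + C2*exp(sqrt(2)*b*sqrt(-1 + sqrt(217))/4) + C3*sin(sqrt(2)*b*sqrt(1 + sqrt(217))/4) + C4*cos(sqrt(2)*b*sqrt(1 + sqrt(217))/4)


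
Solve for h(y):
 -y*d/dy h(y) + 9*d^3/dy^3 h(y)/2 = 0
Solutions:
 h(y) = C1 + Integral(C2*airyai(6^(1/3)*y/3) + C3*airybi(6^(1/3)*y/3), y)


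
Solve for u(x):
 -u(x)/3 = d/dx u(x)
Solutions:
 u(x) = C1*exp(-x/3)


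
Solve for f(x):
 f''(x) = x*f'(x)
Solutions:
 f(x) = C1 + C2*erfi(sqrt(2)*x/2)


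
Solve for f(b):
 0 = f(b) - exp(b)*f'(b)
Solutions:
 f(b) = C1*exp(-exp(-b))


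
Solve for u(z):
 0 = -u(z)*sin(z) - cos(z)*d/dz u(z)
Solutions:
 u(z) = C1*cos(z)


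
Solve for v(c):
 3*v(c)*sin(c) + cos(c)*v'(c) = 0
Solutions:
 v(c) = C1*cos(c)^3


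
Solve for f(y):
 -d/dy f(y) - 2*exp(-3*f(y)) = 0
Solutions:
 f(y) = log(C1 - 6*y)/3
 f(y) = log((-3^(1/3) - 3^(5/6)*I)*(C1 - 2*y)^(1/3)/2)
 f(y) = log((-3^(1/3) + 3^(5/6)*I)*(C1 - 2*y)^(1/3)/2)


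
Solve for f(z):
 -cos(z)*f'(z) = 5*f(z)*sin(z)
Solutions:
 f(z) = C1*cos(z)^5


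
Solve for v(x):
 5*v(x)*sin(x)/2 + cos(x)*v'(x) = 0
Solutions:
 v(x) = C1*cos(x)^(5/2)


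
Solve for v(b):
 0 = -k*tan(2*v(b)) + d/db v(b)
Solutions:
 v(b) = -asin(C1*exp(2*b*k))/2 + pi/2
 v(b) = asin(C1*exp(2*b*k))/2


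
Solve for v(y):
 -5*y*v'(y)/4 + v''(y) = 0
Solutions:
 v(y) = C1 + C2*erfi(sqrt(10)*y/4)


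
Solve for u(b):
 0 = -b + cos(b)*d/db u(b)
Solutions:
 u(b) = C1 + Integral(b/cos(b), b)


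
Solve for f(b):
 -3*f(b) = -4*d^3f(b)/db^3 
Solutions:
 f(b) = C3*exp(6^(1/3)*b/2) + (C1*sin(2^(1/3)*3^(5/6)*b/4) + C2*cos(2^(1/3)*3^(5/6)*b/4))*exp(-6^(1/3)*b/4)


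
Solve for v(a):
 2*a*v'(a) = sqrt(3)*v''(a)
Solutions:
 v(a) = C1 + C2*erfi(3^(3/4)*a/3)


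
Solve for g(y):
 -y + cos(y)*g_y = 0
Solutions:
 g(y) = C1 + Integral(y/cos(y), y)


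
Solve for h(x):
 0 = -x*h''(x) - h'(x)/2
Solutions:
 h(x) = C1 + C2*sqrt(x)


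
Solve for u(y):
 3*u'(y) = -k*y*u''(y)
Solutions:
 u(y) = C1 + y^(((re(k) - 3)*re(k) + im(k)^2)/(re(k)^2 + im(k)^2))*(C2*sin(3*log(y)*Abs(im(k))/(re(k)^2 + im(k)^2)) + C3*cos(3*log(y)*im(k)/(re(k)^2 + im(k)^2)))


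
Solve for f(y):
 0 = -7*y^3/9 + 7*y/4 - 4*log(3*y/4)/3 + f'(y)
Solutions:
 f(y) = C1 + 7*y^4/36 - 7*y^2/8 + 4*y*log(y)/3 - 8*y*log(2)/3 - 4*y/3 + 4*y*log(3)/3


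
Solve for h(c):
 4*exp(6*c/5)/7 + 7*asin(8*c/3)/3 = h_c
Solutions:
 h(c) = C1 + 7*c*asin(8*c/3)/3 + 7*sqrt(9 - 64*c^2)/24 + 10*exp(6*c/5)/21


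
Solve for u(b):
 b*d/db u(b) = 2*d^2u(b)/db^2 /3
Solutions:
 u(b) = C1 + C2*erfi(sqrt(3)*b/2)


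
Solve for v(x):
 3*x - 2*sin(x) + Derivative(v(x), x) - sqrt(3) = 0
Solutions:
 v(x) = C1 - 3*x^2/2 + sqrt(3)*x - 2*cos(x)


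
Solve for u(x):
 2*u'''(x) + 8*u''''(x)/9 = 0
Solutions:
 u(x) = C1 + C2*x + C3*x^2 + C4*exp(-9*x/4)


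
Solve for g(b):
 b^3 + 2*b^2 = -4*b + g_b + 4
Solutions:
 g(b) = C1 + b^4/4 + 2*b^3/3 + 2*b^2 - 4*b


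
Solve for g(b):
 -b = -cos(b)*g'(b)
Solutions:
 g(b) = C1 + Integral(b/cos(b), b)


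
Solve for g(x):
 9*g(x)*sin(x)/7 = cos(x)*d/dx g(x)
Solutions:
 g(x) = C1/cos(x)^(9/7)


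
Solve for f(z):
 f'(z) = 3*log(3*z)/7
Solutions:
 f(z) = C1 + 3*z*log(z)/7 - 3*z/7 + 3*z*log(3)/7


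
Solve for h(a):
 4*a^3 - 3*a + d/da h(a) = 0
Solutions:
 h(a) = C1 - a^4 + 3*a^2/2


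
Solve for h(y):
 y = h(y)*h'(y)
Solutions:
 h(y) = -sqrt(C1 + y^2)
 h(y) = sqrt(C1 + y^2)


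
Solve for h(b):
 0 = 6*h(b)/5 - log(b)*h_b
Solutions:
 h(b) = C1*exp(6*li(b)/5)


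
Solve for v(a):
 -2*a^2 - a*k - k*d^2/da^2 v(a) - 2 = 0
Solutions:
 v(a) = C1 + C2*a - a^4/(6*k) - a^3/6 - a^2/k


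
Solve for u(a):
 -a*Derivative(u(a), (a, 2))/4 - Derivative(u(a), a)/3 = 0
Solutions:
 u(a) = C1 + C2/a^(1/3)


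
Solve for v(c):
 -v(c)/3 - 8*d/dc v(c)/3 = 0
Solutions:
 v(c) = C1*exp(-c/8)


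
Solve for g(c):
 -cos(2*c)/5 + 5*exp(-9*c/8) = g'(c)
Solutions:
 g(c) = C1 - sin(2*c)/10 - 40*exp(-9*c/8)/9


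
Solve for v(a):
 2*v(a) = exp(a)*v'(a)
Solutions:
 v(a) = C1*exp(-2*exp(-a))


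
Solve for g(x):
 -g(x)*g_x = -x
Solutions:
 g(x) = -sqrt(C1 + x^2)
 g(x) = sqrt(C1 + x^2)


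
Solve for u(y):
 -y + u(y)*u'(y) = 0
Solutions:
 u(y) = -sqrt(C1 + y^2)
 u(y) = sqrt(C1 + y^2)


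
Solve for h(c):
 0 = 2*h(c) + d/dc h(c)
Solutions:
 h(c) = C1*exp(-2*c)


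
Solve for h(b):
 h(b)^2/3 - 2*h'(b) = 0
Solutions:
 h(b) = -6/(C1 + b)


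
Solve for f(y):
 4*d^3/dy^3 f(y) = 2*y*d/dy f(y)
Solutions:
 f(y) = C1 + Integral(C2*airyai(2^(2/3)*y/2) + C3*airybi(2^(2/3)*y/2), y)


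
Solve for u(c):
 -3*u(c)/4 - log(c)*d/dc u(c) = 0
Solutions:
 u(c) = C1*exp(-3*li(c)/4)


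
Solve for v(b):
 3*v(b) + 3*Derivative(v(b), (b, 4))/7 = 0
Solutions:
 v(b) = (C1*sin(sqrt(2)*7^(1/4)*b/2) + C2*cos(sqrt(2)*7^(1/4)*b/2))*exp(-sqrt(2)*7^(1/4)*b/2) + (C3*sin(sqrt(2)*7^(1/4)*b/2) + C4*cos(sqrt(2)*7^(1/4)*b/2))*exp(sqrt(2)*7^(1/4)*b/2)


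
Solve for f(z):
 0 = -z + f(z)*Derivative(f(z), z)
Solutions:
 f(z) = -sqrt(C1 + z^2)
 f(z) = sqrt(C1 + z^2)


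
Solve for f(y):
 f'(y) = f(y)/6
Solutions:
 f(y) = C1*exp(y/6)


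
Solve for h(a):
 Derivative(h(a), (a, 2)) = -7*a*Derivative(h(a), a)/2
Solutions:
 h(a) = C1 + C2*erf(sqrt(7)*a/2)


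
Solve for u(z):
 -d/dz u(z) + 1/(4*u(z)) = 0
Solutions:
 u(z) = -sqrt(C1 + 2*z)/2
 u(z) = sqrt(C1 + 2*z)/2


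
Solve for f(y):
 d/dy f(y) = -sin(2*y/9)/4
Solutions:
 f(y) = C1 + 9*cos(2*y/9)/8


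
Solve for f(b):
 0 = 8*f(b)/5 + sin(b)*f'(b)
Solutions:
 f(b) = C1*(cos(b) + 1)^(4/5)/(cos(b) - 1)^(4/5)


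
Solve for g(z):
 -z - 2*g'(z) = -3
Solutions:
 g(z) = C1 - z^2/4 + 3*z/2


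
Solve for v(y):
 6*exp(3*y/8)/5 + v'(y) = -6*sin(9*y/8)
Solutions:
 v(y) = C1 - 16*exp(3*y/8)/5 + 16*cos(9*y/8)/3


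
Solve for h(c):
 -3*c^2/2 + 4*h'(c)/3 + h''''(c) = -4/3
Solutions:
 h(c) = C1 + C4*exp(-6^(2/3)*c/3) + 3*c^3/8 - c + (C2*sin(2^(2/3)*3^(1/6)*c/2) + C3*cos(2^(2/3)*3^(1/6)*c/2))*exp(6^(2/3)*c/6)


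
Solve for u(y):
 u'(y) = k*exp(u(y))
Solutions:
 u(y) = log(-1/(C1 + k*y))


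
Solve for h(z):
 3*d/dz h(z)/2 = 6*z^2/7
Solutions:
 h(z) = C1 + 4*z^3/21


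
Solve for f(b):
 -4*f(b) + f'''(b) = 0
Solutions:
 f(b) = C3*exp(2^(2/3)*b) + (C1*sin(2^(2/3)*sqrt(3)*b/2) + C2*cos(2^(2/3)*sqrt(3)*b/2))*exp(-2^(2/3)*b/2)


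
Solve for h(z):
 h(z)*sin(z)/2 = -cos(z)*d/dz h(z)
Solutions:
 h(z) = C1*sqrt(cos(z))


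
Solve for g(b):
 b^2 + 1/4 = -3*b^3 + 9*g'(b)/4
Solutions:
 g(b) = C1 + b^4/3 + 4*b^3/27 + b/9


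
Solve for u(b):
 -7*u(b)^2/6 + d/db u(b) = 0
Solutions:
 u(b) = -6/(C1 + 7*b)


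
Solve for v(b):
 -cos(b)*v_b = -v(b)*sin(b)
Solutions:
 v(b) = C1/cos(b)


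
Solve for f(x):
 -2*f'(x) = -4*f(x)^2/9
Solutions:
 f(x) = -9/(C1 + 2*x)


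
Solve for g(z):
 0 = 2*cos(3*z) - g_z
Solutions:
 g(z) = C1 + 2*sin(3*z)/3


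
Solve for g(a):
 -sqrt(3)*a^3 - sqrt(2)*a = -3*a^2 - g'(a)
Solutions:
 g(a) = C1 + sqrt(3)*a^4/4 - a^3 + sqrt(2)*a^2/2


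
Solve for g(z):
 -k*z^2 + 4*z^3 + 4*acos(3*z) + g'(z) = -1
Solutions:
 g(z) = C1 + k*z^3/3 - z^4 - 4*z*acos(3*z) - z + 4*sqrt(1 - 9*z^2)/3


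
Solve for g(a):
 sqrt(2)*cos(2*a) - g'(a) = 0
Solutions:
 g(a) = C1 + sqrt(2)*sin(2*a)/2


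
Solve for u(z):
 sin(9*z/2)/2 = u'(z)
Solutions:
 u(z) = C1 - cos(9*z/2)/9


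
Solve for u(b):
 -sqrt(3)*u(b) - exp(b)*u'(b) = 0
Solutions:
 u(b) = C1*exp(sqrt(3)*exp(-b))


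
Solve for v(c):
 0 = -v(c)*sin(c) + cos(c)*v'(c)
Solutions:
 v(c) = C1/cos(c)


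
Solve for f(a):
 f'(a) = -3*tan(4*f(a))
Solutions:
 f(a) = -asin(C1*exp(-12*a))/4 + pi/4
 f(a) = asin(C1*exp(-12*a))/4


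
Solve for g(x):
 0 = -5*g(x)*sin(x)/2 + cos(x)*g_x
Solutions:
 g(x) = C1/cos(x)^(5/2)


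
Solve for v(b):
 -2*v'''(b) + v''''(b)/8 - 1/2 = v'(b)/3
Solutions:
 v(b) = C1 + C2*exp(b*(-2^(2/3)*(33*sqrt(17) + 1033)^(1/3) - 128*2^(1/3)/(33*sqrt(17) + 1033)^(1/3) + 32)/6)*sin(2^(1/3)*sqrt(3)*b*(-2^(1/3)*(33*sqrt(17) + 1033)^(1/3) + 128/(33*sqrt(17) + 1033)^(1/3))/6) + C3*exp(b*(-2^(2/3)*(33*sqrt(17) + 1033)^(1/3) - 128*2^(1/3)/(33*sqrt(17) + 1033)^(1/3) + 32)/6)*cos(2^(1/3)*sqrt(3)*b*(-2^(1/3)*(33*sqrt(17) + 1033)^(1/3) + 128/(33*sqrt(17) + 1033)^(1/3))/6) + C4*exp(b*(128*2^(1/3)/(33*sqrt(17) + 1033)^(1/3) + 16 + 2^(2/3)*(33*sqrt(17) + 1033)^(1/3))/3) - 3*b/2


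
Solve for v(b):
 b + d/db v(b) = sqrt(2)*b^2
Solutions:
 v(b) = C1 + sqrt(2)*b^3/3 - b^2/2


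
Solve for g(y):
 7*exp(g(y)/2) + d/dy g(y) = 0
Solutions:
 g(y) = 2*log(1/(C1 + 7*y)) + 2*log(2)


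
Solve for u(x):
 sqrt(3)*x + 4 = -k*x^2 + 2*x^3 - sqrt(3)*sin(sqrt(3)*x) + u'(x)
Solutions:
 u(x) = C1 + k*x^3/3 - x^4/2 + sqrt(3)*x^2/2 + 4*x - cos(sqrt(3)*x)


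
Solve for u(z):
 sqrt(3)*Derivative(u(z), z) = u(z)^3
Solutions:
 u(z) = -sqrt(6)*sqrt(-1/(C1 + sqrt(3)*z))/2
 u(z) = sqrt(6)*sqrt(-1/(C1 + sqrt(3)*z))/2


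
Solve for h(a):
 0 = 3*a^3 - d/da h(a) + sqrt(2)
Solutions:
 h(a) = C1 + 3*a^4/4 + sqrt(2)*a


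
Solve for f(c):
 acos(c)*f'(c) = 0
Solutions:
 f(c) = C1


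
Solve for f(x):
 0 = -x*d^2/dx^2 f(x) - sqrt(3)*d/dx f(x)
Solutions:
 f(x) = C1 + C2*x^(1 - sqrt(3))


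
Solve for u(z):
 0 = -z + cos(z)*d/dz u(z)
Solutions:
 u(z) = C1 + Integral(z/cos(z), z)


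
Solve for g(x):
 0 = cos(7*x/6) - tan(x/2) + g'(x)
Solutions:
 g(x) = C1 - 2*log(cos(x/2)) - 6*sin(7*x/6)/7


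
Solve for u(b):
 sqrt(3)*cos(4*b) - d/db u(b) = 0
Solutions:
 u(b) = C1 + sqrt(3)*sin(4*b)/4


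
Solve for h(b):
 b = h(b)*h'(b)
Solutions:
 h(b) = -sqrt(C1 + b^2)
 h(b) = sqrt(C1 + b^2)


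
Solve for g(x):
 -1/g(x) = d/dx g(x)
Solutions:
 g(x) = -sqrt(C1 - 2*x)
 g(x) = sqrt(C1 - 2*x)


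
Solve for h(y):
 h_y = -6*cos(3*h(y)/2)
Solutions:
 h(y) = -2*asin((C1 + exp(18*y))/(C1 - exp(18*y)))/3 + 2*pi/3
 h(y) = 2*asin((C1 + exp(18*y))/(C1 - exp(18*y)))/3


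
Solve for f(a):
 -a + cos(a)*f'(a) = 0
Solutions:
 f(a) = C1 + Integral(a/cos(a), a)


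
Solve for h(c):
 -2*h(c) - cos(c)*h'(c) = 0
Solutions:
 h(c) = C1*(sin(c) - 1)/(sin(c) + 1)


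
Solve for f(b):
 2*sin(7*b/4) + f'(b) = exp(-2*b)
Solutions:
 f(b) = C1 + 8*cos(7*b/4)/7 - exp(-2*b)/2


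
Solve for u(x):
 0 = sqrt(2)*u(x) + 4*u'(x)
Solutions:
 u(x) = C1*exp(-sqrt(2)*x/4)


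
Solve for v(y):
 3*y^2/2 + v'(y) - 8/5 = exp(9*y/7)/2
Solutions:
 v(y) = C1 - y^3/2 + 8*y/5 + 7*exp(9*y/7)/18


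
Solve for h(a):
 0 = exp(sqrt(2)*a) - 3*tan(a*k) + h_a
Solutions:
 h(a) = C1 + 3*Piecewise((-log(cos(a*k))/k, Ne(k, 0)), (0, True)) - sqrt(2)*exp(sqrt(2)*a)/2


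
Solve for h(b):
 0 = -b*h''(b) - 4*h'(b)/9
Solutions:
 h(b) = C1 + C2*b^(5/9)


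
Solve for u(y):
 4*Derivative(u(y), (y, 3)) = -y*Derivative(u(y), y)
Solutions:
 u(y) = C1 + Integral(C2*airyai(-2^(1/3)*y/2) + C3*airybi(-2^(1/3)*y/2), y)


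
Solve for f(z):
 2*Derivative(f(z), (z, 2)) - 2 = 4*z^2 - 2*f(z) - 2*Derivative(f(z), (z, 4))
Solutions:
 f(z) = 2*z^2 + (C1*sin(sqrt(3)*z/2) + C2*cos(sqrt(3)*z/2))*exp(-z/2) + (C3*sin(sqrt(3)*z/2) + C4*cos(sqrt(3)*z/2))*exp(z/2) - 3


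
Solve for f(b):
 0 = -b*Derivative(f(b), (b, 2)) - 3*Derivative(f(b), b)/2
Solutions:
 f(b) = C1 + C2/sqrt(b)


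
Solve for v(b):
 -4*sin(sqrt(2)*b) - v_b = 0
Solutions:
 v(b) = C1 + 2*sqrt(2)*cos(sqrt(2)*b)


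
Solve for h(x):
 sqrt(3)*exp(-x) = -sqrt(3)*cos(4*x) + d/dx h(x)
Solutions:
 h(x) = C1 + sqrt(3)*sin(4*x)/4 - sqrt(3)*exp(-x)


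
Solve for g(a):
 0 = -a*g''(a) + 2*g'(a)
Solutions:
 g(a) = C1 + C2*a^3


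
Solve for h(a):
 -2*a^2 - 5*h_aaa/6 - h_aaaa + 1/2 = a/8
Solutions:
 h(a) = C1 + C2*a + C3*a^2 + C4*exp(-5*a/6) - a^5/25 + 187*a^4/800 - 511*a^3/500


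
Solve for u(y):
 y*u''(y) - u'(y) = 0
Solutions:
 u(y) = C1 + C2*y^2


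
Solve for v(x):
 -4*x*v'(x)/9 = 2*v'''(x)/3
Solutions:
 v(x) = C1 + Integral(C2*airyai(-2^(1/3)*3^(2/3)*x/3) + C3*airybi(-2^(1/3)*3^(2/3)*x/3), x)


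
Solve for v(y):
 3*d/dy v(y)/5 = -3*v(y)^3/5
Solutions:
 v(y) = -sqrt(2)*sqrt(-1/(C1 - y))/2
 v(y) = sqrt(2)*sqrt(-1/(C1 - y))/2


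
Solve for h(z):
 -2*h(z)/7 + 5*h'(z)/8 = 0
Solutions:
 h(z) = C1*exp(16*z/35)


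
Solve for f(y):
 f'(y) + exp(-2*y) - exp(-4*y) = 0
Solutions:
 f(y) = C1 + exp(-2*y)/2 - exp(-4*y)/4


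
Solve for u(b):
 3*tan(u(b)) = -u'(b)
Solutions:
 u(b) = pi - asin(C1*exp(-3*b))
 u(b) = asin(C1*exp(-3*b))


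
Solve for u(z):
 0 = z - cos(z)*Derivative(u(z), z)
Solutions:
 u(z) = C1 + Integral(z/cos(z), z)


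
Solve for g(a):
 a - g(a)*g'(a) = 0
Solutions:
 g(a) = -sqrt(C1 + a^2)
 g(a) = sqrt(C1 + a^2)


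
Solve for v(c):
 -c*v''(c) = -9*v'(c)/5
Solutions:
 v(c) = C1 + C2*c^(14/5)


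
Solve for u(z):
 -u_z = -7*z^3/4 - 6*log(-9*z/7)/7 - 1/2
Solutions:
 u(z) = C1 + 7*z^4/16 + 6*z*log(-z)/7 + z*(-12*log(7) - 5 + 24*log(3))/14


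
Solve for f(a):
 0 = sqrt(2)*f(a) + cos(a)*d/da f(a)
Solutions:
 f(a) = C1*(sin(a) - 1)^(sqrt(2)/2)/(sin(a) + 1)^(sqrt(2)/2)


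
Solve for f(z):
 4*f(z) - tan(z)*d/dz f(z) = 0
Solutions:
 f(z) = C1*sin(z)^4


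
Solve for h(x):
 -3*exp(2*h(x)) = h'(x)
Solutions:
 h(x) = log(-sqrt(-1/(C1 - 3*x))) - log(2)/2
 h(x) = log(-1/(C1 - 3*x))/2 - log(2)/2


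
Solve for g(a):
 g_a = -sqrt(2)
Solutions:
 g(a) = C1 - sqrt(2)*a


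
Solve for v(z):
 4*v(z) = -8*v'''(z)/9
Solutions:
 v(z) = C3*exp(-6^(2/3)*z/2) + (C1*sin(3*2^(2/3)*3^(1/6)*z/4) + C2*cos(3*2^(2/3)*3^(1/6)*z/4))*exp(6^(2/3)*z/4)


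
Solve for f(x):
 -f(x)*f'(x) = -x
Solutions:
 f(x) = -sqrt(C1 + x^2)
 f(x) = sqrt(C1 + x^2)


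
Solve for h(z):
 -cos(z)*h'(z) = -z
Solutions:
 h(z) = C1 + Integral(z/cos(z), z)


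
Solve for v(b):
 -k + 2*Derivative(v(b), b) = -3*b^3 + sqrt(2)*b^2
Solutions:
 v(b) = C1 - 3*b^4/8 + sqrt(2)*b^3/6 + b*k/2


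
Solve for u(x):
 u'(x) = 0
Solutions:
 u(x) = C1


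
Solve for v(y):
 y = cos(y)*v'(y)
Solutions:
 v(y) = C1 + Integral(y/cos(y), y)


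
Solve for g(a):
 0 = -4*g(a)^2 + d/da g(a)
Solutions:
 g(a) = -1/(C1 + 4*a)


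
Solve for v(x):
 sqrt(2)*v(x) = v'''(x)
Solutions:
 v(x) = C3*exp(2^(1/6)*x) + (C1*sin(2^(1/6)*sqrt(3)*x/2) + C2*cos(2^(1/6)*sqrt(3)*x/2))*exp(-2^(1/6)*x/2)


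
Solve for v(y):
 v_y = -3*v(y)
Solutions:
 v(y) = C1*exp(-3*y)


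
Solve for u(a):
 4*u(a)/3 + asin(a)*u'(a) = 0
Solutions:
 u(a) = C1*exp(-4*Integral(1/asin(a), a)/3)


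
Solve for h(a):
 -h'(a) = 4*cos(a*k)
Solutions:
 h(a) = C1 - 4*sin(a*k)/k


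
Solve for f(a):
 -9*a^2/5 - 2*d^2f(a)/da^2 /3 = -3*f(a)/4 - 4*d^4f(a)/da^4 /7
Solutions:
 f(a) = 12*a^2/5 + (C1*sin(21^(1/4)*a*sin(atan(2*sqrt(35)/7)/2)/2) + C2*cos(21^(1/4)*a*sin(atan(2*sqrt(35)/7)/2)/2))*exp(-21^(1/4)*a*cos(atan(2*sqrt(35)/7)/2)/2) + (C3*sin(21^(1/4)*a*sin(atan(2*sqrt(35)/7)/2)/2) + C4*cos(21^(1/4)*a*sin(atan(2*sqrt(35)/7)/2)/2))*exp(21^(1/4)*a*cos(atan(2*sqrt(35)/7)/2)/2) + 64/15


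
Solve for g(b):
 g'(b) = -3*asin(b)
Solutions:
 g(b) = C1 - 3*b*asin(b) - 3*sqrt(1 - b^2)


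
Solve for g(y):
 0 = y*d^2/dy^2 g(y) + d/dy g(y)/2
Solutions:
 g(y) = C1 + C2*sqrt(y)


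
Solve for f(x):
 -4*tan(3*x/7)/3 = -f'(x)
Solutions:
 f(x) = C1 - 28*log(cos(3*x/7))/9


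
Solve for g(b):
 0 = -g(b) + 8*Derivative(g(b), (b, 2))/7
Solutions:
 g(b) = C1*exp(-sqrt(14)*b/4) + C2*exp(sqrt(14)*b/4)


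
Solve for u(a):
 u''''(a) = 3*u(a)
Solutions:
 u(a) = C1*exp(-3^(1/4)*a) + C2*exp(3^(1/4)*a) + C3*sin(3^(1/4)*a) + C4*cos(3^(1/4)*a)


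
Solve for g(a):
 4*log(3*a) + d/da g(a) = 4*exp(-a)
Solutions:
 g(a) = C1 - 4*a*log(a) + 4*a*(1 - log(3)) - 4*exp(-a)


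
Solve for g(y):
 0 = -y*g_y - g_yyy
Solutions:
 g(y) = C1 + Integral(C2*airyai(-y) + C3*airybi(-y), y)


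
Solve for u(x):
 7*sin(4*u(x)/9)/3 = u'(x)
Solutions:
 -7*x/3 + 9*log(cos(4*u(x)/9) - 1)/8 - 9*log(cos(4*u(x)/9) + 1)/8 = C1


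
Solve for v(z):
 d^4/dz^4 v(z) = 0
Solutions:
 v(z) = C1 + C2*z + C3*z^2 + C4*z^3


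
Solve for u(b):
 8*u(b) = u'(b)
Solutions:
 u(b) = C1*exp(8*b)


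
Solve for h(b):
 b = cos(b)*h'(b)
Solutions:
 h(b) = C1 + Integral(b/cos(b), b)


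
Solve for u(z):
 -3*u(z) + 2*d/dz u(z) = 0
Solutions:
 u(z) = C1*exp(3*z/2)


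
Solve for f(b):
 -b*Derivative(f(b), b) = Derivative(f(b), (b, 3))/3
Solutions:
 f(b) = C1 + Integral(C2*airyai(-3^(1/3)*b) + C3*airybi(-3^(1/3)*b), b)


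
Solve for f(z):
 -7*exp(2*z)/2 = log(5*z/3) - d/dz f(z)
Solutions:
 f(z) = C1 + z*log(z) + z*(-log(3) - 1 + log(5)) + 7*exp(2*z)/4


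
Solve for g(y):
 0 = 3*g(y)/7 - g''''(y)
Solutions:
 g(y) = C1*exp(-3^(1/4)*7^(3/4)*y/7) + C2*exp(3^(1/4)*7^(3/4)*y/7) + C3*sin(3^(1/4)*7^(3/4)*y/7) + C4*cos(3^(1/4)*7^(3/4)*y/7)


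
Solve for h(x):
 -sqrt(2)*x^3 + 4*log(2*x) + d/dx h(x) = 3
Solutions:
 h(x) = C1 + sqrt(2)*x^4/4 - 4*x*log(x) - x*log(16) + 7*x


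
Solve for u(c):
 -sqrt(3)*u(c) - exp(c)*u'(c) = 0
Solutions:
 u(c) = C1*exp(sqrt(3)*exp(-c))


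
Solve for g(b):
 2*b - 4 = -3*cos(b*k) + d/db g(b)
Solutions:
 g(b) = C1 + b^2 - 4*b + 3*sin(b*k)/k


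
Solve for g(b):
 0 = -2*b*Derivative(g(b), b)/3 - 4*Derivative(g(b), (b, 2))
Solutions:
 g(b) = C1 + C2*erf(sqrt(3)*b/6)


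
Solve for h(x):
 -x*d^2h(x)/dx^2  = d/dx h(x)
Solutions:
 h(x) = C1 + C2*log(x)


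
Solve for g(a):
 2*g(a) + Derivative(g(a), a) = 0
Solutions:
 g(a) = C1*exp(-2*a)


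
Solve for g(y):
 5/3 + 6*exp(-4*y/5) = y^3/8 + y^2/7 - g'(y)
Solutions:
 g(y) = C1 + y^4/32 + y^3/21 - 5*y/3 + 15*exp(-4*y/5)/2


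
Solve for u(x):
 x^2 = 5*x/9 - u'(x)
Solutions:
 u(x) = C1 - x^3/3 + 5*x^2/18


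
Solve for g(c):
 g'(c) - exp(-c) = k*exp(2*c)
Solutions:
 g(c) = C1 + k*exp(2*c)/2 - exp(-c)


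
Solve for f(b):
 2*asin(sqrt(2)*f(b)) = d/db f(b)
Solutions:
 Integral(1/asin(sqrt(2)*_y), (_y, f(b))) = C1 + 2*b


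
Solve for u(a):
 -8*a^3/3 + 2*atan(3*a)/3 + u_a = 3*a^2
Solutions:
 u(a) = C1 + 2*a^4/3 + a^3 - 2*a*atan(3*a)/3 + log(9*a^2 + 1)/9


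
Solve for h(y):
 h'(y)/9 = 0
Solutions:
 h(y) = C1


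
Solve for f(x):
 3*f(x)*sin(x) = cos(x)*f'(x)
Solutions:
 f(x) = C1/cos(x)^3


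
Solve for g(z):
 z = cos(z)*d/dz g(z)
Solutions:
 g(z) = C1 + Integral(z/cos(z), z)


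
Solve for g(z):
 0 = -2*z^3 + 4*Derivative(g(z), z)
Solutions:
 g(z) = C1 + z^4/8


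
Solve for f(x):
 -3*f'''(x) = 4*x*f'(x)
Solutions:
 f(x) = C1 + Integral(C2*airyai(-6^(2/3)*x/3) + C3*airybi(-6^(2/3)*x/3), x)


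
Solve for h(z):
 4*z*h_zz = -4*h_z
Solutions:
 h(z) = C1 + C2*log(z)


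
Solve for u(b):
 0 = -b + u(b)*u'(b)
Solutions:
 u(b) = -sqrt(C1 + b^2)
 u(b) = sqrt(C1 + b^2)


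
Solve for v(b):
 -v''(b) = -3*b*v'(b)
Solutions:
 v(b) = C1 + C2*erfi(sqrt(6)*b/2)


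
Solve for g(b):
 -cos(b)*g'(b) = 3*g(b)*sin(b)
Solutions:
 g(b) = C1*cos(b)^3


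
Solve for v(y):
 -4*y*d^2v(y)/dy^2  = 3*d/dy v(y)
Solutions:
 v(y) = C1 + C2*y^(1/4)


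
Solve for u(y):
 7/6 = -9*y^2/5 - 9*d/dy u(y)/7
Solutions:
 u(y) = C1 - 7*y^3/15 - 49*y/54


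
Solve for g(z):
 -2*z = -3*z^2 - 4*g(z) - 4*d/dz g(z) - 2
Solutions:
 g(z) = C1*exp(-z) - 3*z^2/4 + 2*z - 5/2


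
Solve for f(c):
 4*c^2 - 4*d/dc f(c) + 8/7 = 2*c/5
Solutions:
 f(c) = C1 + c^3/3 - c^2/20 + 2*c/7


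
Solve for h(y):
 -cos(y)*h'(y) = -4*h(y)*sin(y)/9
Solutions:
 h(y) = C1/cos(y)^(4/9)


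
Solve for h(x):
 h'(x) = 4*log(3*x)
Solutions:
 h(x) = C1 + 4*x*log(x) - 4*x + x*log(81)


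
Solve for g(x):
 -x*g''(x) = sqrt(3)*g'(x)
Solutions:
 g(x) = C1 + C2*x^(1 - sqrt(3))


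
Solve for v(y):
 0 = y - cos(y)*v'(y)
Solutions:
 v(y) = C1 + Integral(y/cos(y), y)


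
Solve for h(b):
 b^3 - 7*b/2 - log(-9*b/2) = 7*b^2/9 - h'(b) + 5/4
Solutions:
 h(b) = C1 - b^4/4 + 7*b^3/27 + 7*b^2/4 + b*log(-b) + b*(-log(2) + 1/4 + 2*log(3))


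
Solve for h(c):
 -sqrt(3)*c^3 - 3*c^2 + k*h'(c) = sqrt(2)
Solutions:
 h(c) = C1 + sqrt(3)*c^4/(4*k) + c^3/k + sqrt(2)*c/k


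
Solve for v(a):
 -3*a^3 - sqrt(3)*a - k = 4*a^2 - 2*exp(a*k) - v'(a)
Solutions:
 v(a) = C1 + 3*a^4/4 + 4*a^3/3 + sqrt(3)*a^2/2 + a*k - 2*exp(a*k)/k


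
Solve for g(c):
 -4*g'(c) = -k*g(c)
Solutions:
 g(c) = C1*exp(c*k/4)


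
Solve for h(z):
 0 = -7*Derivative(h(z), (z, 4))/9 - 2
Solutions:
 h(z) = C1 + C2*z + C3*z^2 + C4*z^3 - 3*z^4/28


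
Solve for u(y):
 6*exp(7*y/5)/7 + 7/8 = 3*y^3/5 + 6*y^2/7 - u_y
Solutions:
 u(y) = C1 + 3*y^4/20 + 2*y^3/7 - 7*y/8 - 30*exp(7*y/5)/49


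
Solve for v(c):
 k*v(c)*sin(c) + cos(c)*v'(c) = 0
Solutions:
 v(c) = C1*exp(k*log(cos(c)))


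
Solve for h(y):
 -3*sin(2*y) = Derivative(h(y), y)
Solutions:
 h(y) = C1 + 3*cos(2*y)/2


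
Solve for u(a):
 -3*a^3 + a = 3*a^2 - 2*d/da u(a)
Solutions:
 u(a) = C1 + 3*a^4/8 + a^3/2 - a^2/4


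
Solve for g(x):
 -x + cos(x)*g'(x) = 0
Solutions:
 g(x) = C1 + Integral(x/cos(x), x)


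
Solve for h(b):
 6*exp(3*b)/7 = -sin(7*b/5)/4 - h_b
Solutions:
 h(b) = C1 - 2*exp(3*b)/7 + 5*cos(7*b/5)/28


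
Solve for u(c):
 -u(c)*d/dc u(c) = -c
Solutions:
 u(c) = -sqrt(C1 + c^2)
 u(c) = sqrt(C1 + c^2)


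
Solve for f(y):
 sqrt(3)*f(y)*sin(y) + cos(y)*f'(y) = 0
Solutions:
 f(y) = C1*cos(y)^(sqrt(3))


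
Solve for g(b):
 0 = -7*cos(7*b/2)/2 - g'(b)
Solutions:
 g(b) = C1 - sin(7*b/2)


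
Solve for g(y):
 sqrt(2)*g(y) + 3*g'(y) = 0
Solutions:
 g(y) = C1*exp(-sqrt(2)*y/3)


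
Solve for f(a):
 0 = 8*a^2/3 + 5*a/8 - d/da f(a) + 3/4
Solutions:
 f(a) = C1 + 8*a^3/9 + 5*a^2/16 + 3*a/4


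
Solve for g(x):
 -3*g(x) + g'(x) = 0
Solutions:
 g(x) = C1*exp(3*x)


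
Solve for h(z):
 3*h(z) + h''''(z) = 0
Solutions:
 h(z) = (C1*sin(sqrt(2)*3^(1/4)*z/2) + C2*cos(sqrt(2)*3^(1/4)*z/2))*exp(-sqrt(2)*3^(1/4)*z/2) + (C3*sin(sqrt(2)*3^(1/4)*z/2) + C4*cos(sqrt(2)*3^(1/4)*z/2))*exp(sqrt(2)*3^(1/4)*z/2)


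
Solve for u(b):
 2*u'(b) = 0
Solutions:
 u(b) = C1


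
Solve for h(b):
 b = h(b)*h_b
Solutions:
 h(b) = -sqrt(C1 + b^2)
 h(b) = sqrt(C1 + b^2)


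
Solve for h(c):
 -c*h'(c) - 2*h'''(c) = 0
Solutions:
 h(c) = C1 + Integral(C2*airyai(-2^(2/3)*c/2) + C3*airybi(-2^(2/3)*c/2), c)


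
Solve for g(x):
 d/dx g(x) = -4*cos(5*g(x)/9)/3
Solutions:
 4*x/3 - 9*log(sin(5*g(x)/9) - 1)/10 + 9*log(sin(5*g(x)/9) + 1)/10 = C1


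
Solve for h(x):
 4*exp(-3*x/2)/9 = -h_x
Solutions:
 h(x) = C1 + 8*exp(-3*x/2)/27


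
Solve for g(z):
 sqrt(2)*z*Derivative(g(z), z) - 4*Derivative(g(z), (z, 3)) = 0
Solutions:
 g(z) = C1 + Integral(C2*airyai(sqrt(2)*z/2) + C3*airybi(sqrt(2)*z/2), z)


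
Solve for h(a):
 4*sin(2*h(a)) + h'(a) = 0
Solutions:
 h(a) = pi - acos((-C1 - exp(16*a))/(C1 - exp(16*a)))/2
 h(a) = acos((-C1 - exp(16*a))/(C1 - exp(16*a)))/2


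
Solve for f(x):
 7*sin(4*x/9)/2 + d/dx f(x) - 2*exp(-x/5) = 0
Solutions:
 f(x) = C1 + 63*cos(4*x/9)/8 - 10*exp(-x/5)


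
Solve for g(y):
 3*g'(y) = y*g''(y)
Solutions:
 g(y) = C1 + C2*y^4


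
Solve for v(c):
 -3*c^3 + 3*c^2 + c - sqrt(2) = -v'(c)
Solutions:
 v(c) = C1 + 3*c^4/4 - c^3 - c^2/2 + sqrt(2)*c


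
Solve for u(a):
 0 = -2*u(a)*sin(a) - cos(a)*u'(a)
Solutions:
 u(a) = C1*cos(a)^2


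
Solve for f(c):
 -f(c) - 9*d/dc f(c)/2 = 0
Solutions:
 f(c) = C1*exp(-2*c/9)


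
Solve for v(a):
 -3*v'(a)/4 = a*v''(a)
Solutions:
 v(a) = C1 + C2*a^(1/4)


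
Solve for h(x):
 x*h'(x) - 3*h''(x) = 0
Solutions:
 h(x) = C1 + C2*erfi(sqrt(6)*x/6)


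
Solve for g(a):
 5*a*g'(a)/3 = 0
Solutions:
 g(a) = C1


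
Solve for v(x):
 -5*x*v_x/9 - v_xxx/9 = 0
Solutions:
 v(x) = C1 + Integral(C2*airyai(-5^(1/3)*x) + C3*airybi(-5^(1/3)*x), x)


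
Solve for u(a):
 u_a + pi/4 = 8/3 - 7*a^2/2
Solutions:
 u(a) = C1 - 7*a^3/6 - pi*a/4 + 8*a/3


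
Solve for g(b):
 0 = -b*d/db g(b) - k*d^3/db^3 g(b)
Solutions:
 g(b) = C1 + Integral(C2*airyai(b*(-1/k)^(1/3)) + C3*airybi(b*(-1/k)^(1/3)), b)


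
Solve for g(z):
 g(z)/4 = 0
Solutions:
 g(z) = 0


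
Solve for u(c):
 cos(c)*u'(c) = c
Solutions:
 u(c) = C1 + Integral(c/cos(c), c)


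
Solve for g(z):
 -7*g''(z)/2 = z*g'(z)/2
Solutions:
 g(z) = C1 + C2*erf(sqrt(14)*z/14)


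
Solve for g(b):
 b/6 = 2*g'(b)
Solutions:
 g(b) = C1 + b^2/24


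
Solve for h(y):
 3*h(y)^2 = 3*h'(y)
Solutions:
 h(y) = -1/(C1 + y)


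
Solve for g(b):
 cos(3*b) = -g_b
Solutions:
 g(b) = C1 - sin(3*b)/3


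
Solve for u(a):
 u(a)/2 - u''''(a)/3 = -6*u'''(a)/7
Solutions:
 u(a) = C1*exp(a*(9 - 7*sqrt(-2*7^(2/3)/(-243 + sqrt(78257))^(1/3) + 7^(1/3)*(-243 + sqrt(78257))^(1/3)/7 + 81/49))/14)*sin(a*sqrt(-162/49 - 2*7^(2/3)/(-243 + sqrt(78257))^(1/3) + 7^(1/3)*(-243 + sqrt(78257))^(1/3)/7 + 1458/(343*sqrt(-2*7^(2/3)/(-243 + sqrt(78257))^(1/3) + 7^(1/3)*(-243 + sqrt(78257))^(1/3)/7 + 81/49)))/2) + C2*exp(a*(9 - 7*sqrt(-2*7^(2/3)/(-243 + sqrt(78257))^(1/3) + 7^(1/3)*(-243 + sqrt(78257))^(1/3)/7 + 81/49))/14)*cos(a*sqrt(-162/49 - 2*7^(2/3)/(-243 + sqrt(78257))^(1/3) + 7^(1/3)*(-243 + sqrt(78257))^(1/3)/7 + 1458/(343*sqrt(-2*7^(2/3)/(-243 + sqrt(78257))^(1/3) + 7^(1/3)*(-243 + sqrt(78257))^(1/3)/7 + 81/49)))/2) + C3*exp(a*(7*sqrt(-2*7^(2/3)/(-243 + sqrt(78257))^(1/3) + 7^(1/3)*(-243 + sqrt(78257))^(1/3)/7 + 81/49) + 9 + 7*sqrt(-7^(1/3)*(-243 + sqrt(78257))^(1/3)/7 + 2*7^(2/3)/(-243 + sqrt(78257))^(1/3) + 162/49 + 1458/(343*sqrt(-2*7^(2/3)/(-243 + sqrt(78257))^(1/3) + 7^(1/3)*(-243 + sqrt(78257))^(1/3)/7 + 81/49))))/14) + C4*exp(a*(-7*sqrt(-7^(1/3)*(-243 + sqrt(78257))^(1/3)/7 + 2*7^(2/3)/(-243 + sqrt(78257))^(1/3) + 162/49 + 1458/(343*sqrt(-2*7^(2/3)/(-243 + sqrt(78257))^(1/3) + 7^(1/3)*(-243 + sqrt(78257))^(1/3)/7 + 81/49))) + 7*sqrt(-2*7^(2/3)/(-243 + sqrt(78257))^(1/3) + 7^(1/3)*(-243 + sqrt(78257))^(1/3)/7 + 81/49) + 9)/14)


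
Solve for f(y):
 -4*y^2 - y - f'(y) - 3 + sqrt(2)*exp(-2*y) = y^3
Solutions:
 f(y) = C1 - y^4/4 - 4*y^3/3 - y^2/2 - 3*y - sqrt(2)*exp(-2*y)/2


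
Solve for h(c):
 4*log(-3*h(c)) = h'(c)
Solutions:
 -Integral(1/(log(-_y) + log(3)), (_y, h(c)))/4 = C1 - c


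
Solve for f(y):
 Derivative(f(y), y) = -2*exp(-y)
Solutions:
 f(y) = C1 + 2*exp(-y)


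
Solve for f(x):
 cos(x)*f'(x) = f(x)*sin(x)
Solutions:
 f(x) = C1/cos(x)


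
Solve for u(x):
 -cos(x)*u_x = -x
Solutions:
 u(x) = C1 + Integral(x/cos(x), x)


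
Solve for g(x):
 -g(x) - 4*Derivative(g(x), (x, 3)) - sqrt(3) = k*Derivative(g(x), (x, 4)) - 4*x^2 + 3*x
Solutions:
 g(x) = C1*exp(x*Piecewise((-sqrt(-2*2^(1/3)*(-1/k^3)^(1/3) + 4/k^2)/2 - sqrt(2*2^(1/3)*(-1/k^3)^(1/3) + 8/k^2 + 16/(k^3*sqrt(-2*2^(1/3)*(-1/k^3)^(1/3) + 4/k^2)))/2 - 1/k, Eq(1/k, 0)), (-sqrt(2*(sqrt(-1/(27*k^3) + k^(-6)) + k^(-3))^(1/3) + 2/(3*k*(sqrt(-1/(27*k^3) + k^(-6)) + k^(-3))^(1/3)) + 4/k^2)/2 - sqrt(-2*(sqrt(-1/(27*k^3) + k^(-6)) + k^(-3))^(1/3) - 2/(3*k*(sqrt(-1/(27*k^3) + k^(-6)) + k^(-3))^(1/3)) + 8/k^2 + 16/(k^3*sqrt(2*(sqrt(-1/(27*k^3) + k^(-6)) + k^(-3))^(1/3) + 2/(3*k*(sqrt(-1/(27*k^3) + k^(-6)) + k^(-3))^(1/3)) + 4/k^2)))/2 - 1/k, True))) + C2*exp(x*Piecewise((-sqrt(-2*2^(1/3)*(-1/k^3)^(1/3) + 4/k^2)/2 + sqrt(2*2^(1/3)*(-1/k^3)^(1/3) + 8/k^2 + 16/(k^3*sqrt(-2*2^(1/3)*(-1/k^3)^(1/3) + 4/k^2)))/2 - 1/k, Eq(1/k, 0)), (-sqrt(2*(sqrt(-1/(27*k^3) + k^(-6)) + k^(-3))^(1/3) + 2/(3*k*(sqrt(-1/(27*k^3) + k^(-6)) + k^(-3))^(1/3)) + 4/k^2)/2 + sqrt(-2*(sqrt(-1/(27*k^3) + k^(-6)) + k^(-3))^(1/3) - 2/(3*k*(sqrt(-1/(27*k^3) + k^(-6)) + k^(-3))^(1/3)) + 8/k^2 + 16/(k^3*sqrt(2*(sqrt(-1/(27*k^3) + k^(-6)) + k^(-3))^(1/3) + 2/(3*k*(sqrt(-1/(27*k^3) + k^(-6)) + k^(-3))^(1/3)) + 4/k^2)))/2 - 1/k, True))) + C3*exp(x*Piecewise((sqrt(-2*2^(1/3)*(-1/k^3)^(1/3) + 4/k^2)/2 - sqrt(2*2^(1/3)*(-1/k^3)^(1/3) + 8/k^2 - 16/(k^3*sqrt(-2*2^(1/3)*(-1/k^3)^(1/3) + 4/k^2)))/2 - 1/k, Eq(1/k, 0)), (sqrt(2*(sqrt(-1/(27*k^3) + k^(-6)) + k^(-3))^(1/3) + 2/(3*k*(sqrt(-1/(27*k^3) + k^(-6)) + k^(-3))^(1/3)) + 4/k^2)/2 - sqrt(-2*(sqrt(-1/(27*k^3) + k^(-6)) + k^(-3))^(1/3) - 2/(3*k*(sqrt(-1/(27*k^3) + k^(-6)) + k^(-3))^(1/3)) + 8/k^2 - 16/(k^3*sqrt(2*(sqrt(-1/(27*k^3) + k^(-6)) + k^(-3))^(1/3) + 2/(3*k*(sqrt(-1/(27*k^3) + k^(-6)) + k^(-3))^(1/3)) + 4/k^2)))/2 - 1/k, True))) + C4*exp(x*Piecewise((sqrt(-2*2^(1/3)*(-1/k^3)^(1/3) + 4/k^2)/2 + sqrt(2*2^(1/3)*(-1/k^3)^(1/3) + 8/k^2 - 16/(k^3*sqrt(-2*2^(1/3)*(-1/k^3)^(1/3) + 4/k^2)))/2 - 1/k, Eq(1/k, 0)), (sqrt(2*(sqrt(-1/(27*k^3) + k^(-6)) + k^(-3))^(1/3) + 2/(3*k*(sqrt(-1/(27*k^3) + k^(-6)) + k^(-3))^(1/3)) + 4/k^2)/2 + sqrt(-2*(sqrt(-1/(27*k^3) + k^(-6)) + k^(-3))^(1/3) - 2/(3*k*(sqrt(-1/(27*k^3) + k^(-6)) + k^(-3))^(1/3)) + 8/k^2 - 16/(k^3*sqrt(2*(sqrt(-1/(27*k^3) + k^(-6)) + k^(-3))^(1/3) + 2/(3*k*(sqrt(-1/(27*k^3) + k^(-6)) + k^(-3))^(1/3)) + 4/k^2)))/2 - 1/k, True))) + 4*x^2 - 3*x - sqrt(3)


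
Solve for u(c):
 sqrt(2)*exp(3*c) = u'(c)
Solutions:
 u(c) = C1 + sqrt(2)*exp(3*c)/3


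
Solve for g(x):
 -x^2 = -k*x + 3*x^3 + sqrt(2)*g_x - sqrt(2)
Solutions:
 g(x) = C1 + sqrt(2)*k*x^2/4 - 3*sqrt(2)*x^4/8 - sqrt(2)*x^3/6 + x


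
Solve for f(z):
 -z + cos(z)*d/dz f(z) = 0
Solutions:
 f(z) = C1 + Integral(z/cos(z), z)


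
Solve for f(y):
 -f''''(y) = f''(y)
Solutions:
 f(y) = C1 + C2*y + C3*sin(y) + C4*cos(y)


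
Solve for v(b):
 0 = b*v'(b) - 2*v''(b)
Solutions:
 v(b) = C1 + C2*erfi(b/2)


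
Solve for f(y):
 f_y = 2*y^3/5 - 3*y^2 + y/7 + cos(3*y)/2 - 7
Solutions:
 f(y) = C1 + y^4/10 - y^3 + y^2/14 - 7*y + sin(3*y)/6


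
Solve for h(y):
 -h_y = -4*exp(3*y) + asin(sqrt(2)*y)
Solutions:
 h(y) = C1 - y*asin(sqrt(2)*y) - sqrt(2)*sqrt(1 - 2*y^2)/2 + 4*exp(3*y)/3


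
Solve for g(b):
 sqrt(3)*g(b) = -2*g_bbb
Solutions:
 g(b) = C3*exp(-2^(2/3)*3^(1/6)*b/2) + (C1*sin(6^(2/3)*b/4) + C2*cos(6^(2/3)*b/4))*exp(2^(2/3)*3^(1/6)*b/4)


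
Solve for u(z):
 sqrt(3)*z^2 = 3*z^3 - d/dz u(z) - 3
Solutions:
 u(z) = C1 + 3*z^4/4 - sqrt(3)*z^3/3 - 3*z


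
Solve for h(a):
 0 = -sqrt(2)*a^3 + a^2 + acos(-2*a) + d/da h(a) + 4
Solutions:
 h(a) = C1 + sqrt(2)*a^4/4 - a^3/3 - a*acos(-2*a) - 4*a - sqrt(1 - 4*a^2)/2


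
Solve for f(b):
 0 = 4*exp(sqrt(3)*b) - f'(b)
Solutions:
 f(b) = C1 + 4*sqrt(3)*exp(sqrt(3)*b)/3


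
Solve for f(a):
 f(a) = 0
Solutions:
 f(a) = 0


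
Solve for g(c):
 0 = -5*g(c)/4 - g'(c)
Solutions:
 g(c) = C1*exp(-5*c/4)


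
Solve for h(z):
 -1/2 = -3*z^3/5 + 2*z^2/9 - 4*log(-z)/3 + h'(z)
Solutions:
 h(z) = C1 + 3*z^4/20 - 2*z^3/27 + 4*z*log(-z)/3 - 11*z/6


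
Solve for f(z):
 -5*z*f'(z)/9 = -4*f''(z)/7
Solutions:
 f(z) = C1 + C2*erfi(sqrt(70)*z/12)


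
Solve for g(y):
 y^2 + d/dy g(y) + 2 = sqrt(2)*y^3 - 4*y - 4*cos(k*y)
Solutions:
 g(y) = C1 + sqrt(2)*y^4/4 - y^3/3 - 2*y^2 - 2*y - 4*sin(k*y)/k


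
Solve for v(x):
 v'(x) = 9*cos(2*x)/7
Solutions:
 v(x) = C1 + 9*sin(2*x)/14


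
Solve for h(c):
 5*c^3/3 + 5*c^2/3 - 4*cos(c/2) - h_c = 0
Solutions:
 h(c) = C1 + 5*c^4/12 + 5*c^3/9 - 8*sin(c/2)


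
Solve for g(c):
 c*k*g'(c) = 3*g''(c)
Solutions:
 g(c) = Piecewise((-sqrt(6)*sqrt(pi)*C1*erf(sqrt(6)*c*sqrt(-k)/6)/(2*sqrt(-k)) - C2, (k > 0) | (k < 0)), (-C1*c - C2, True))


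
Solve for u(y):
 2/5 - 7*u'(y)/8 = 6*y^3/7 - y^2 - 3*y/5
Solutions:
 u(y) = C1 - 12*y^4/49 + 8*y^3/21 + 12*y^2/35 + 16*y/35


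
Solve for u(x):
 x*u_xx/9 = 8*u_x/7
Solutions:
 u(x) = C1 + C2*x^(79/7)


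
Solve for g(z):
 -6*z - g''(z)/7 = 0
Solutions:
 g(z) = C1 + C2*z - 7*z^3


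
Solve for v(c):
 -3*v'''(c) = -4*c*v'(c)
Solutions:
 v(c) = C1 + Integral(C2*airyai(6^(2/3)*c/3) + C3*airybi(6^(2/3)*c/3), c)


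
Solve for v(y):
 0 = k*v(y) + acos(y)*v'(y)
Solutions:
 v(y) = C1*exp(-k*Integral(1/acos(y), y))


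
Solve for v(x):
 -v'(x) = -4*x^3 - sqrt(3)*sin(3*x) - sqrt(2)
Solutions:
 v(x) = C1 + x^4 + sqrt(2)*x - sqrt(3)*cos(3*x)/3


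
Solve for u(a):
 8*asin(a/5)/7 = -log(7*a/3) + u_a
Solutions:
 u(a) = C1 + a*log(a) + 8*a*asin(a/5)/7 - a*log(3) - a + a*log(7) + 8*sqrt(25 - a^2)/7


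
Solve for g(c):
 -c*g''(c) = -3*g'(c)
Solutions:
 g(c) = C1 + C2*c^4


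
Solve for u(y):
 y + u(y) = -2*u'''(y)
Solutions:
 u(y) = C3*exp(-2^(2/3)*y/2) - y + (C1*sin(2^(2/3)*sqrt(3)*y/4) + C2*cos(2^(2/3)*sqrt(3)*y/4))*exp(2^(2/3)*y/4)


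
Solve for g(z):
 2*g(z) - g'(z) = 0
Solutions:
 g(z) = C1*exp(2*z)


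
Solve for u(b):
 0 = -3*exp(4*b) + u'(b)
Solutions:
 u(b) = C1 + 3*exp(4*b)/4


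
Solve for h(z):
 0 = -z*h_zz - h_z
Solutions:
 h(z) = C1 + C2*log(z)


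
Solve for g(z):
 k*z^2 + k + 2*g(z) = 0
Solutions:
 g(z) = k*(-z^2 - 1)/2


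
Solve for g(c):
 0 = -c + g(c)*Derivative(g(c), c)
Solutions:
 g(c) = -sqrt(C1 + c^2)
 g(c) = sqrt(C1 + c^2)


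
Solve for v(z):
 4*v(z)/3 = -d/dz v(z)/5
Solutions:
 v(z) = C1*exp(-20*z/3)


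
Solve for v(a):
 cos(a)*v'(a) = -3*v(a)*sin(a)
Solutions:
 v(a) = C1*cos(a)^3


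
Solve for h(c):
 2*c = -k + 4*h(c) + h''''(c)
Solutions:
 h(c) = c/2 + k/4 + (C1*sin(c) + C2*cos(c))*exp(-c) + (C3*sin(c) + C4*cos(c))*exp(c)


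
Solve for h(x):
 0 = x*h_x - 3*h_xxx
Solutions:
 h(x) = C1 + Integral(C2*airyai(3^(2/3)*x/3) + C3*airybi(3^(2/3)*x/3), x)


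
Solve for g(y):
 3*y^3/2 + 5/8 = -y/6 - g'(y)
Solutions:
 g(y) = C1 - 3*y^4/8 - y^2/12 - 5*y/8


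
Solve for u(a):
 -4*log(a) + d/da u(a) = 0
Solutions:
 u(a) = C1 + 4*a*log(a) - 4*a


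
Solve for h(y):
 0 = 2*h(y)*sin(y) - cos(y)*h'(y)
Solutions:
 h(y) = C1/cos(y)^2


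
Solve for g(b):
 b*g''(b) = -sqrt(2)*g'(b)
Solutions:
 g(b) = C1 + C2*b^(1 - sqrt(2))


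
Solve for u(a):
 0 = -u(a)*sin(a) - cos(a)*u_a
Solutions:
 u(a) = C1*cos(a)


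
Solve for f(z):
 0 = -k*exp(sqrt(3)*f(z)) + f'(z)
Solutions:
 f(z) = sqrt(3)*(2*log(-1/(C1 + k*z)) - log(3))/6


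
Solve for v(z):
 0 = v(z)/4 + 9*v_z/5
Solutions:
 v(z) = C1*exp(-5*z/36)


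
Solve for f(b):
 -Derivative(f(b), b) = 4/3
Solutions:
 f(b) = C1 - 4*b/3


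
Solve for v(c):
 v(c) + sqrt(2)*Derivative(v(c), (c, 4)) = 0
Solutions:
 v(c) = (C1*sin(2^(3/8)*c/2) + C2*cos(2^(3/8)*c/2))*exp(-2^(3/8)*c/2) + (C3*sin(2^(3/8)*c/2) + C4*cos(2^(3/8)*c/2))*exp(2^(3/8)*c/2)


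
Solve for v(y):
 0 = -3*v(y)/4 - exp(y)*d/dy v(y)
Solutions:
 v(y) = C1*exp(3*exp(-y)/4)


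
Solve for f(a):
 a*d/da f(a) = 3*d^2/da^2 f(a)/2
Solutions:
 f(a) = C1 + C2*erfi(sqrt(3)*a/3)


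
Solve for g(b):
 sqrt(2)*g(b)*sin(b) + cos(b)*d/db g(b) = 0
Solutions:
 g(b) = C1*cos(b)^(sqrt(2))
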